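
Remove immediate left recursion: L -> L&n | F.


Left-recursive alternatives: L&n; non-recursive: F
Introduce L': L -> FL', L' -> &nL' | ε


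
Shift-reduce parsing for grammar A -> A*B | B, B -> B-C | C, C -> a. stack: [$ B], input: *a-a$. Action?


lookahead ∉ {-} so B won't extend; reduce A -> B
Action: reduce (A -> B)


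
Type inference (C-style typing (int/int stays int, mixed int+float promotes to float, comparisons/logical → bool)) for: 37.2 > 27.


Operand types: float > int
Rule: comparison yields bool
Result type: bool


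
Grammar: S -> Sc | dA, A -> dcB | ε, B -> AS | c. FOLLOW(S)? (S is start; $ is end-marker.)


$ ∈ FOLLOW(S). For each A -> αBβ: add FIRST(β)\{ε} to FOLLOW(B); if β nullable, add FOLLOW(A).
FOLLOW(S) = {$, c, d}


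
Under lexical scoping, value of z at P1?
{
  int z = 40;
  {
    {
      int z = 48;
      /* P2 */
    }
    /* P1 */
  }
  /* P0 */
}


P1's block does not declare z; resolves to the enclosing declaration at depth 0
z = 40


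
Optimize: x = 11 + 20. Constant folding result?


11 + 20 = 31 at compile time
Optimized: x = 31


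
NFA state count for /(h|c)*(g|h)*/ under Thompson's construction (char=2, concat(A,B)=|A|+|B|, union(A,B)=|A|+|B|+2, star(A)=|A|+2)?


Syntax tree has 4 char leaf(s), 2 union(s), 2 star(s)
chars contribute 4×2 = 8; each union adds +2; each star adds +2
Total: 8 + 4 + 4 = 16 states


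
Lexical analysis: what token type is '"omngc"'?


Pattern: double-quoted sequence
Type: STRING_LITERAL


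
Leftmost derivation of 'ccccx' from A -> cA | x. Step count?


Derivation: A => cA => ccA => cccA => ccccA => ccccx
Steps: 5


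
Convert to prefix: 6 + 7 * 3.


'*' binds tighter: tree is (+ 6 (* 7 3))
Prefix: + 6 * 7 3


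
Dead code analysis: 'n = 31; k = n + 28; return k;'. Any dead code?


n is read by k's definition; k is returned
No dead code


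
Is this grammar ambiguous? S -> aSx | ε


balanced a^n…x^n: each string has a unique parse
Unambiguous


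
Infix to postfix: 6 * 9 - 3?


Left to right (same or higher precedence on left)
Postfix: 6 9 * 3 -


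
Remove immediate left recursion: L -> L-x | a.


Left-recursive alternatives: L-x; non-recursive: a
Introduce L': L -> aL', L' -> -xL' | ε


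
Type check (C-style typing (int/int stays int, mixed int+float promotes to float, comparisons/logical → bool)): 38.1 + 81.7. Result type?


Operand types: float + float
Rule: mixed int/float promotes to float; int/int stays int
Result type: float


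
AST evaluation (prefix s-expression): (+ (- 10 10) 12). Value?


Evaluate inner: (- 10 10) = 0
Evaluate root: (+ 0 12) = 12
Result: 12


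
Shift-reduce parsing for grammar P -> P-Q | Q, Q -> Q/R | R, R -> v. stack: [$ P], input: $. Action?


start symbol P on stack, input exhausted
Action: accept


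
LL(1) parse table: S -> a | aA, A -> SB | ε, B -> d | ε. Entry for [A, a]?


For [A, a]: 'a' ∈ FIRST(SB)
Entry: A -> SB


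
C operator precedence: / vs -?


'/' is multiplicative (level 10); '-' is additive (level 9)
Higher level binds tighter
'/' has higher precedence than '-'


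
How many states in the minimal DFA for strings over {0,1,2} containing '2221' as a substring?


KMP-style automaton: 4 progress states + 1 absorbing accept = 5
Minimal DFA: 5 states


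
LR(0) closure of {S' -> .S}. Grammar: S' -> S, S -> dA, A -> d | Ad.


Start: S' -> .S
For each item with dot before a nonterminal B, add B -> .γ for every B-production
Closure: [S' -> .S, S -> .dA]


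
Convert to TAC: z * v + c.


Break into single-operator statements:
t1 = z * v
t2 = t1 + c


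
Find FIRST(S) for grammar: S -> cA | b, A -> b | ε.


Per alternative of S: FIRST(cA) = {c}; FIRST(b) = {b}
FIRST(S) = {b, c}


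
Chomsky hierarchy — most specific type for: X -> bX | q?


Right-linear: every RHS is a terminal or a terminal followed by one nonterminal
Classification: Type 3 (Regular)


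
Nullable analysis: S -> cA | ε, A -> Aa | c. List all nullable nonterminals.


A nonterminal is nullable iff some alternative derives ε (directly, or every symbol in it is nullable)
Nullable: {S}


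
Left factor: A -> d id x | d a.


Common prefix: 'd'
Factored: A -> d A', A' -> id x | a


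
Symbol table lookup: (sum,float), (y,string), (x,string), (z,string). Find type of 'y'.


Lookup 'y' → type string


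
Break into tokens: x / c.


Scan left to right, longest-match per lexeme
Tokens: ID(x), OP(/), ID(c)


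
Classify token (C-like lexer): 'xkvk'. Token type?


Pattern: letter/underscore followed by alphanumerics, not a keyword
Type: IDENTIFIER


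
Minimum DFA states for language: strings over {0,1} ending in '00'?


Track the longest suffix of input matching a prefix of '00': 3 classes (prefixes of length 0..2)
Minimal DFA: 3 states


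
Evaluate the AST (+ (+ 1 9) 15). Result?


Evaluate inner: (+ 1 9) = 10
Evaluate root: (+ 10 15) = 25
Result: 25


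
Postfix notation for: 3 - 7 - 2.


Left to right (same or higher precedence on left)
Postfix: 3 7 - 2 -


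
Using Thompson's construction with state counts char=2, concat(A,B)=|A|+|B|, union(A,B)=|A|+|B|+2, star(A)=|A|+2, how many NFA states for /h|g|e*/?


Syntax tree has 3 char leaf(s), 2 union(s), 1 star(s)
chars contribute 3×2 = 6; each union adds +2; each star adds +2
Total: 6 + 4 + 2 = 12 states


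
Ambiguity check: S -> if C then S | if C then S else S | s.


dangling else: 'if C then if C then s else s' parses two ways
Ambiguous


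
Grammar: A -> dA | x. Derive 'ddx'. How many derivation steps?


Derivation: A => dA => ddA => ddx
Steps: 3


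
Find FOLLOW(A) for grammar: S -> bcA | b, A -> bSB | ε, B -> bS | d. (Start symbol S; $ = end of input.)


$ ∈ FOLLOW(S). For each A -> αBβ: add FIRST(β)\{ε} to FOLLOW(B); if β nullable, add FOLLOW(A).
FOLLOW(A) = {$, b, d}


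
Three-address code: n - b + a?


Break into single-operator statements:
t1 = n - b
t2 = t1 + a


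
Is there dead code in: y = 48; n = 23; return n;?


y is assigned but never read
Dead: 'y = 48'


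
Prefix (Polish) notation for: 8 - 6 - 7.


left-to-right (same/higher precedence on left): tree is (- (- 8 6) 7)
Prefix: - - 8 6 7


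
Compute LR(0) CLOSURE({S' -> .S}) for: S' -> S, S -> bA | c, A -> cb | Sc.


Start: S' -> .S
For each item with dot before a nonterminal B, add B -> .γ for every B-production
Closure: [S' -> .S, S -> .bA, S -> .c]


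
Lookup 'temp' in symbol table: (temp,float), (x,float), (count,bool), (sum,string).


Lookup 'temp' → type float


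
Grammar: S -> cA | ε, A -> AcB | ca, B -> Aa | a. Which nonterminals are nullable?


A nonterminal is nullable iff some alternative derives ε (directly, or every symbol in it is nullable)
Nullable: {S}


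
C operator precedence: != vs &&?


'!=' is equality (level 6); '&&' is logical AND (level 2)
Higher level binds tighter
'!=' has higher precedence than '&&'


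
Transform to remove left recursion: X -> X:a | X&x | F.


Left-recursive alternatives: X:a, X&x; non-recursive: F
Introduce X': X -> FX', X' -> :aX' | &xX' | ε


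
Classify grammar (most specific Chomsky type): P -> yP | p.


Right-linear: every RHS is a terminal or a terminal followed by one nonterminal
Classification: Type 3 (Regular)


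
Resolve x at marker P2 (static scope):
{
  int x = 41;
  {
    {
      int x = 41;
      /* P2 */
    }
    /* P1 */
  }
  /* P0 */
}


x declared in the same block as P2
x = 41


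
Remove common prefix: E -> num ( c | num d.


Common prefix: 'num'
Factored: E -> num E', E' -> ( c | d


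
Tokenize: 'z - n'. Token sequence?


Scan left to right, longest-match per lexeme
Tokens: ID(z), OP(-), ID(n)


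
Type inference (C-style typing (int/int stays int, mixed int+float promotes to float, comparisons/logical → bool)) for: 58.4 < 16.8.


Operand types: float < float
Rule: comparison yields bool
Result type: bool


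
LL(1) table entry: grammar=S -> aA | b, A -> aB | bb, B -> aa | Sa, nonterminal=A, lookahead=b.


For [A, b]: 'b' ∈ FIRST(bb)
Entry: A -> bb


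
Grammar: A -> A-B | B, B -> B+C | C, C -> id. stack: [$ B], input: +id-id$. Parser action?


shift '+' to continue B -> B+C
Action: shift


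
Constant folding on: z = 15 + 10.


15 + 10 = 25 at compile time
Optimized: z = 25


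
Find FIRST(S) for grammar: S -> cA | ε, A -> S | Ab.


Per alternative of S: FIRST(cA) = {c}; FIRST(ε) = {ε}
FIRST(S) = {c, ε}


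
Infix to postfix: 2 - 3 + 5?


Left to right (same or higher precedence on left)
Postfix: 2 3 - 5 +


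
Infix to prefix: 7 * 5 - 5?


left-to-right (same/higher precedence on left): tree is (- (* 7 5) 5)
Prefix: - * 7 5 5


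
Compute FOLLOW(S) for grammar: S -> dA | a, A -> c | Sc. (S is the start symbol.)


$ ∈ FOLLOW(S). For each A -> αBβ: add FIRST(β)\{ε} to FOLLOW(B); if β nullable, add FOLLOW(A).
FOLLOW(S) = {$, c}


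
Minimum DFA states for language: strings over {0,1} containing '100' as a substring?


KMP-style automaton: 3 progress states + 1 absorbing accept = 4
Minimal DFA: 4 states


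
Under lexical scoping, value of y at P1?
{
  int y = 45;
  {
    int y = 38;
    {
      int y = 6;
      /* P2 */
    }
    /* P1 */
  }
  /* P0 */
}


y declared in the same block as P1
y = 38


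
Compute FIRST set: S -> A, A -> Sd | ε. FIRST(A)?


Per alternative of A: FIRST(Sd) = {d}; FIRST(ε) = {ε}
FIRST(A) = {d, ε}


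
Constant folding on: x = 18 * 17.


18 * 17 = 306 at compile time
Optimized: x = 306


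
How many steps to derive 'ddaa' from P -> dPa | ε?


Derivation: P => dPa => ddPaa => ddaa
Steps: 3


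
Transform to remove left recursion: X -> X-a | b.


Left-recursive alternatives: X-a; non-recursive: b
Introduce X': X -> bX', X' -> -aX' | ε


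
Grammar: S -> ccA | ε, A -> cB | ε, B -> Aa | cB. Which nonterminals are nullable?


A nonterminal is nullable iff some alternative derives ε (directly, or every symbol in it is nullable)
Nullable: {A, S}


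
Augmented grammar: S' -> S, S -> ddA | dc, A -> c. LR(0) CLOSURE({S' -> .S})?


Start: S' -> .S
For each item with dot before a nonterminal B, add B -> .γ for every B-production
Closure: [S' -> .S, S -> .ddA, S -> .dc]


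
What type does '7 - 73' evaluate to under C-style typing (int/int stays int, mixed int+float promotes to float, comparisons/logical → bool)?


Operand types: int - int
Rule: mixed int/float promotes to float; int/int stays int
Result type: int


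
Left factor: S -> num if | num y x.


Common prefix: 'num'
Factored: S -> num S', S' -> if | y x


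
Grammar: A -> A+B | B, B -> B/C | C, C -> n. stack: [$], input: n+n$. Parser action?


no handle on stack; shift 'n'
Action: shift


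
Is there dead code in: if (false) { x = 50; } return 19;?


condition is constant false, so the whole block is unreachable
Dead: 'if (false) { x = 50; }'


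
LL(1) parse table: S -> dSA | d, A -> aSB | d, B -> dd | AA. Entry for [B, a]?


For [B, a]: 'a' ∈ FIRST(AA)
Entry: B -> AA


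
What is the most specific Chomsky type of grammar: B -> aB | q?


Right-linear: every RHS is a terminal or a terminal followed by one nonterminal
Classification: Type 3 (Regular)


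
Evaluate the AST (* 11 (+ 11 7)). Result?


Evaluate inner: (+ 11 7) = 18
Evaluate root: (* 11 18) = 198
Result: 198


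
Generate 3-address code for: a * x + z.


Break into single-operator statements:
t1 = a * x
t2 = t1 + z


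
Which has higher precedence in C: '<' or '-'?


'-' is additive (level 9); '<' is relational (level 7)
Higher level binds tighter
'-' has higher precedence than '<'


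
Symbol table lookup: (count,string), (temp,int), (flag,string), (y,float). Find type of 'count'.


Lookup 'count' → type string


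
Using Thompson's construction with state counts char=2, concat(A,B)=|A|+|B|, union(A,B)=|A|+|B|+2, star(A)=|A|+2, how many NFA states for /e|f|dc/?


Syntax tree has 4 char leaf(s), 2 union(s), 0 star(s)
chars contribute 4×2 = 8; each union adds +2; each star adds +2
Total: 8 + 4 + 0 = 12 states


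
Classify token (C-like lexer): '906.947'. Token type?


Pattern: digits with a decimal point
Type: FLOAT_LITERAL


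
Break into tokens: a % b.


Scan left to right, longest-match per lexeme
Tokens: ID(a), OP(%), ID(b)


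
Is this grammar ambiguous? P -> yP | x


right-linear, alternatives start with distinct terminals 'y' vs 'x': unique leftmost derivation
Unambiguous


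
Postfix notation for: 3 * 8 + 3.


Left to right (same or higher precedence on left)
Postfix: 3 8 * 3 +


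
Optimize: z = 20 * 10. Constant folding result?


20 * 10 = 200 at compile time
Optimized: z = 200


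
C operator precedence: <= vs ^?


'<=' is relational (level 7); '^' is bitwise XOR (level 4)
Higher level binds tighter
'<=' has higher precedence than '^'


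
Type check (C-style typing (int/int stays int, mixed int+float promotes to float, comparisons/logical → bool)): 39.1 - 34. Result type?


Operand types: float - int
Rule: mixed int/float promotes to float; int/int stays int
Result type: float


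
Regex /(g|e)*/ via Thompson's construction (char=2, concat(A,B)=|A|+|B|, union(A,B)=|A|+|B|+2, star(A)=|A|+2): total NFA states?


Syntax tree has 2 char leaf(s), 1 union(s), 1 star(s)
chars contribute 2×2 = 4; each union adds +2; each star adds +2
Total: 4 + 2 + 2 = 8 states


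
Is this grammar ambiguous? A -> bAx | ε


balanced b^n…x^n: each string has a unique parse
Unambiguous


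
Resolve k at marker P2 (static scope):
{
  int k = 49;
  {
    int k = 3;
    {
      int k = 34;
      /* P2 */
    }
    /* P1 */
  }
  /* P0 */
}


k declared in the same block as P2
k = 34


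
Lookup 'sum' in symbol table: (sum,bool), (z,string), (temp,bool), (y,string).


Lookup 'sum' → type bool


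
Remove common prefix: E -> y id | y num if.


Common prefix: 'y'
Factored: E -> y E', E' -> id | num if


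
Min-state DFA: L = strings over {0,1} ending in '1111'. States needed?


Track the longest suffix of input matching a prefix of '1111': 5 classes (prefixes of length 0..4)
Minimal DFA: 5 states


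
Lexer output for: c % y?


Scan left to right, longest-match per lexeme
Tokens: ID(c), OP(%), ID(y)


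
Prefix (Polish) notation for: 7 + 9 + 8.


left-to-right (same/higher precedence on left): tree is (+ (+ 7 9) 8)
Prefix: + + 7 9 8


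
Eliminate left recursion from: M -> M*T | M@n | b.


Left-recursive alternatives: M*T, M@n; non-recursive: b
Introduce M': M -> bM', M' -> *TM' | @nM' | ε


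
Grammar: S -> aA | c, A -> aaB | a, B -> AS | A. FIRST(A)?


Per alternative of A: FIRST(aaB) = {a}; FIRST(a) = {a}
FIRST(A) = {a}


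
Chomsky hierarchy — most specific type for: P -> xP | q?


Right-linear: every RHS is a terminal or a terminal followed by one nonterminal
Classification: Type 3 (Regular)


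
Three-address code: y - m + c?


Break into single-operator statements:
t1 = y - m
t2 = t1 + c


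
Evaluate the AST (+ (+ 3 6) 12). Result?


Evaluate inner: (+ 3 6) = 9
Evaluate root: (+ 9 12) = 21
Result: 21


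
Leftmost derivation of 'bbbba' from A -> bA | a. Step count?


Derivation: A => bA => bbA => bbbA => bbbbA => bbbba
Steps: 5


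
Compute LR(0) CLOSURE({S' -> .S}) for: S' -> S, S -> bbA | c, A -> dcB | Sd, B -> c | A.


Start: S' -> .S
For each item with dot before a nonterminal B, add B -> .γ for every B-production
Closure: [S' -> .S, S -> .bbA, S -> .c]


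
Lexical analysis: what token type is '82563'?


Pattern: digits only
Type: INTEGER_LITERAL


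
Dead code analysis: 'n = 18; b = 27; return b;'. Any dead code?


n is assigned but never read
Dead: 'n = 18'


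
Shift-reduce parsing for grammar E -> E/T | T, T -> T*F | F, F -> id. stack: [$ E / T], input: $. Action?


handle 'E/T' on top; lookahead ∈ FOLLOW(E) = {/, $}
Action: reduce (E -> E/T)


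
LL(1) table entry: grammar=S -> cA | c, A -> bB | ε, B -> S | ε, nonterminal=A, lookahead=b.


For [A, b]: 'b' ∈ FIRST(bB)
Entry: A -> bB


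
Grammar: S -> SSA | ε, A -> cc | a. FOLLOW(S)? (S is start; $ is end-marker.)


$ ∈ FOLLOW(S). For each A -> αBβ: add FIRST(β)\{ε} to FOLLOW(B); if β nullable, add FOLLOW(A).
FOLLOW(S) = {$, a, c}


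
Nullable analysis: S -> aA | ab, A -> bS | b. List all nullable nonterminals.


A nonterminal is nullable iff some alternative derives ε (directly, or every symbol in it is nullable)
Nullable: {}


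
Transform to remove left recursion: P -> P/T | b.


Left-recursive alternatives: P/T; non-recursive: b
Introduce P': P -> bP', P' -> /TP' | ε


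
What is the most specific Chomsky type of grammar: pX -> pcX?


LHS has context (more than one symbol) and |LHS| ≤ |RHS|
Classification: Type 1 (Context-Sensitive)


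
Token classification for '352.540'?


Pattern: digits with a decimal point
Type: FLOAT_LITERAL


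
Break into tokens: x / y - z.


Scan left to right, longest-match per lexeme
Tokens: ID(x), OP(/), ID(y), OP(-), ID(z)


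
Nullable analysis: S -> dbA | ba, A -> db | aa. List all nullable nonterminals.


A nonterminal is nullable iff some alternative derives ε (directly, or every symbol in it is nullable)
Nullable: {}


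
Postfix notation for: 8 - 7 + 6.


Left to right (same or higher precedence on left)
Postfix: 8 7 - 6 +


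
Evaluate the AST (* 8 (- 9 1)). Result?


Evaluate inner: (- 9 1) = 8
Evaluate root: (* 8 8) = 64
Result: 64


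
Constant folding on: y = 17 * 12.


17 * 12 = 204 at compile time
Optimized: y = 204


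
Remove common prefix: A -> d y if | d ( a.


Common prefix: 'd'
Factored: A -> d A', A' -> y if | ( a


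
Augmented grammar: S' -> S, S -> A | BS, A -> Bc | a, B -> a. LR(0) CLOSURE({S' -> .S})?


Start: S' -> .S
For each item with dot before a nonterminal B, add B -> .γ for every B-production
Closure: [S' -> .S, S -> .A, S -> .BS, A -> .Bc, A -> .a, B -> .a]


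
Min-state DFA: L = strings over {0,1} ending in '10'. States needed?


Track the longest suffix of input matching a prefix of '10': 3 classes (prefixes of length 0..2)
Minimal DFA: 3 states


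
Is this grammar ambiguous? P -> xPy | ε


balanced x^n…y^n: each string has a unique parse
Unambiguous


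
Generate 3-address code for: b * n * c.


Break into single-operator statements:
t1 = b * n
t2 = t1 * c


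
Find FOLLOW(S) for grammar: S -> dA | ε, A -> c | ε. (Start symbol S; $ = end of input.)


$ ∈ FOLLOW(S). For each A -> αBβ: add FIRST(β)\{ε} to FOLLOW(B); if β nullable, add FOLLOW(A).
FOLLOW(S) = {$}


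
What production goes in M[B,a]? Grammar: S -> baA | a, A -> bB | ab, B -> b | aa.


For [B, a]: 'a' ∈ FIRST(aa)
Entry: B -> aa


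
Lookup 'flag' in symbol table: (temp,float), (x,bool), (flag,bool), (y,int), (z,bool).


Lookup 'flag' → type bool


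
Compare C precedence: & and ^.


'&' is bitwise AND (level 5); '^' is bitwise XOR (level 4)
Higher level binds tighter
'&' has higher precedence than '^'


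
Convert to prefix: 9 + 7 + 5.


left-to-right (same/higher precedence on left): tree is (+ (+ 9 7) 5)
Prefix: + + 9 7 5


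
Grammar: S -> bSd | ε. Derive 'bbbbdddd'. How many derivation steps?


Derivation: S => bSd => bbSdd => bbbSddd => bbbbSdddd => bbbbdddd
Steps: 5


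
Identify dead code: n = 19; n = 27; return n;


first assignment to n is overwritten before any read
Dead: 'n = 19'


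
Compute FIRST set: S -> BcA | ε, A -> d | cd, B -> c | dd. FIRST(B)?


Per alternative of B: FIRST(c) = {c}; FIRST(dd) = {d}
FIRST(B) = {c, d}


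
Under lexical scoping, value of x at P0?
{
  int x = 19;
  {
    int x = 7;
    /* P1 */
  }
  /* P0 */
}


x declared in the same block as P0
x = 19


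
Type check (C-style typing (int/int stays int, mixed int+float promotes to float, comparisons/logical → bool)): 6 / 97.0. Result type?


Operand types: int / float
Rule: mixed int/float promotes to float; int/int stays int
Result type: float


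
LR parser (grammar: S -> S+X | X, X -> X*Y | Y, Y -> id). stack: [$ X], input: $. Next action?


lookahead ∉ {*} so X won't extend; reduce S -> X
Action: reduce (S -> X)


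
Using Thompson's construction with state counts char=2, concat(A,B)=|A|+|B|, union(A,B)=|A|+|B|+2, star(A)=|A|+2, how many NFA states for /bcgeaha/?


Syntax tree has 7 char leaf(s), 0 union(s), 0 star(s)
chars contribute 7×2 = 14; each union adds +2; each star adds +2
Total: 14 + 0 + 0 = 14 states


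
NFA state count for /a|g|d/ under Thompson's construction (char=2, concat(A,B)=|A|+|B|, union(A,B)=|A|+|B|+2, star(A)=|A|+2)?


Syntax tree has 3 char leaf(s), 2 union(s), 0 star(s)
chars contribute 3×2 = 6; each union adds +2; each star adds +2
Total: 6 + 4 + 0 = 10 states


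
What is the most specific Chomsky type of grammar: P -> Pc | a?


Left-linear: every RHS is a terminal or one nonterminal followed by a terminal
Classification: Type 3 (Regular)


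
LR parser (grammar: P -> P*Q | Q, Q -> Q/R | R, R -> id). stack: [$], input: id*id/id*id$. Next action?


no handle on stack; shift 'id'
Action: shift


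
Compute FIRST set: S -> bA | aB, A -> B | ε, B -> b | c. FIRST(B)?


Per alternative of B: FIRST(b) = {b}; FIRST(c) = {c}
FIRST(B) = {b, c}


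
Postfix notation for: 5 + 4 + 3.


Left to right (same or higher precedence on left)
Postfix: 5 4 + 3 +


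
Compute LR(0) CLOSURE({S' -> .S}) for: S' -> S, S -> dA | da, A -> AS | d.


Start: S' -> .S
For each item with dot before a nonterminal B, add B -> .γ for every B-production
Closure: [S' -> .S, S -> .dA, S -> .da]


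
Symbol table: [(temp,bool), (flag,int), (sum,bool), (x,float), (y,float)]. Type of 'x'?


Lookup 'x' → type float


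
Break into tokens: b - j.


Scan left to right, longest-match per lexeme
Tokens: ID(b), OP(-), ID(j)


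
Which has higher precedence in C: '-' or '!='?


'-' is additive (level 9); '!=' is equality (level 6)
Higher level binds tighter
'-' has higher precedence than '!='


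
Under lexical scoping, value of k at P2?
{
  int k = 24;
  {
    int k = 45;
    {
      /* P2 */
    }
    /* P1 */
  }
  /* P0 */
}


P2's block does not declare k; resolves to the enclosing declaration at depth 1
k = 45


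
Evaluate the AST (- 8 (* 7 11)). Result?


Evaluate inner: (* 7 11) = 77
Evaluate root: (- 8 77) = -69
Result: -69


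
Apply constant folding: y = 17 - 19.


17 - 19 = -2 at compile time
Optimized: y = -2


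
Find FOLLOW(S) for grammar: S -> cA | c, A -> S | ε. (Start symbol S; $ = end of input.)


$ ∈ FOLLOW(S). For each A -> αBβ: add FIRST(β)\{ε} to FOLLOW(B); if β nullable, add FOLLOW(A).
FOLLOW(S) = {$}


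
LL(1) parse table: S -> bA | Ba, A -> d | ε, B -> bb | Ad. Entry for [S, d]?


For [S, d]: 'd' ∈ FIRST(Ba)
Entry: S -> Ba


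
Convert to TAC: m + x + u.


Break into single-operator statements:
t1 = m + x
t2 = t1 + u


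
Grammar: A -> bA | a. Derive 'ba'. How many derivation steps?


Derivation: A => bA => ba
Steps: 2


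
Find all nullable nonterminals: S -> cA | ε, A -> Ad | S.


A nonterminal is nullable iff some alternative derives ε (directly, or every symbol in it is nullable)
Nullable: {A, S}


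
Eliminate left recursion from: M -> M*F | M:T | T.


Left-recursive alternatives: M*F, M:T; non-recursive: T
Introduce M': M -> TM', M' -> *FM' | :TM' | ε


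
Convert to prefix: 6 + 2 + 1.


left-to-right (same/higher precedence on left): tree is (+ (+ 6 2) 1)
Prefix: + + 6 2 1


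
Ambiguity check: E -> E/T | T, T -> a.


precedence layered via separate nonterminal T: deterministic
Unambiguous


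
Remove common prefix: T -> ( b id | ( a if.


Common prefix: '('
Factored: T -> ( T', T' -> b id | a if


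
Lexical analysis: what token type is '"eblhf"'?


Pattern: double-quoted sequence
Type: STRING_LITERAL


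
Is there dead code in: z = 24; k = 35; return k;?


z is assigned but never read
Dead: 'z = 24'


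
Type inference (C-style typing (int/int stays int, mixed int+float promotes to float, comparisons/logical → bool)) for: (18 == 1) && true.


Operand types: bool && bool
Rule: logical operators take bool operands and yield bool
Result type: bool


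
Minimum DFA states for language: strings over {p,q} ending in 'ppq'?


Track the longest suffix of input matching a prefix of 'ppq': 4 classes (prefixes of length 0..3)
Minimal DFA: 4 states


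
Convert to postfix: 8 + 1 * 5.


* has higher precedence, evaluate 1*5 first
Postfix: 8 1 5 * +


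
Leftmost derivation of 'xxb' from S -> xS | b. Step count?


Derivation: S => xS => xxS => xxb
Steps: 3


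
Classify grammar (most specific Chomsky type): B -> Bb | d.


Left-linear: every RHS is a terminal or one nonterminal followed by a terminal
Classification: Type 3 (Regular)


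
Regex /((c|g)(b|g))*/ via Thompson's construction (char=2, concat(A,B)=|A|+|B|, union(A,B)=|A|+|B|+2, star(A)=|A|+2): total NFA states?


Syntax tree has 4 char leaf(s), 2 union(s), 1 star(s)
chars contribute 4×2 = 8; each union adds +2; each star adds +2
Total: 8 + 4 + 2 = 14 states


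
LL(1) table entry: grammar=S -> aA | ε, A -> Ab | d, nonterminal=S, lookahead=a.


For [S, a]: 'a' ∈ FIRST(aA)
Entry: S -> aA


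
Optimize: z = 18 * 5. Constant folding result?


18 * 5 = 90 at compile time
Optimized: z = 90


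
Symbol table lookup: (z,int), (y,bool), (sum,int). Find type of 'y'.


Lookup 'y' → type bool


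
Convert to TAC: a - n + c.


Break into single-operator statements:
t1 = a - n
t2 = t1 + c


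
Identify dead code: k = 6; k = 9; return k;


first assignment to k is overwritten before any read
Dead: 'k = 6'


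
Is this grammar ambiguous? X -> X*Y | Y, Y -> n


precedence layered via separate nonterminal Y: deterministic
Unambiguous


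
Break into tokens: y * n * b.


Scan left to right, longest-match per lexeme
Tokens: ID(y), OP(*), ID(n), OP(*), ID(b)


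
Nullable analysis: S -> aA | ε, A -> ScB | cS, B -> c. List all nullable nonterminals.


A nonterminal is nullable iff some alternative derives ε (directly, or every symbol in it is nullable)
Nullable: {S}


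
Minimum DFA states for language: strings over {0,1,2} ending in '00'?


Track the longest suffix of input matching a prefix of '00': 3 classes (prefixes of length 0..2)
Minimal DFA: 3 states


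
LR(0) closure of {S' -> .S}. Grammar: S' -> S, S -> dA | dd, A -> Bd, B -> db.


Start: S' -> .S
For each item with dot before a nonterminal B, add B -> .γ for every B-production
Closure: [S' -> .S, S -> .dA, S -> .dd]


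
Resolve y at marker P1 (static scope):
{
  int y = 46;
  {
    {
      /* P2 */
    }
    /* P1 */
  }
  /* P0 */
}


P1's block does not declare y; resolves to the enclosing declaration at depth 0
y = 46


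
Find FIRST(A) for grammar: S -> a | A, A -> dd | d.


Per alternative of A: FIRST(dd) = {d}; FIRST(d) = {d}
FIRST(A) = {d}


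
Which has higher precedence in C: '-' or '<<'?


'-' is additive (level 9); '<<' is shift (level 8)
Higher level binds tighter
'-' has higher precedence than '<<'


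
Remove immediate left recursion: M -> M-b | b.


Left-recursive alternatives: M-b; non-recursive: b
Introduce M': M -> bM', M' -> -bM' | ε


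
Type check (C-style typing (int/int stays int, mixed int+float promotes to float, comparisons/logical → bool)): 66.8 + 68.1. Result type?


Operand types: float + float
Rule: mixed int/float promotes to float; int/int stays int
Result type: float


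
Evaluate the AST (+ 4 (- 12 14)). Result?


Evaluate inner: (- 12 14) = -2
Evaluate root: (+ 4 -2) = 2
Result: 2


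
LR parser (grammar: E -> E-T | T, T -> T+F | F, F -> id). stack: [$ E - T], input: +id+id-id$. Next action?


'+' can extend T; shift to build T -> T+F
Action: shift


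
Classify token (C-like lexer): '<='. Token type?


Pattern: operator symbol
Type: OPERATOR


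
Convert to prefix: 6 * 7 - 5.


left-to-right (same/higher precedence on left): tree is (- (* 6 7) 5)
Prefix: - * 6 7 5


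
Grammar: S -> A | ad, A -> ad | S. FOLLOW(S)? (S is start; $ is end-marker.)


$ ∈ FOLLOW(S). For each A -> αBβ: add FIRST(β)\{ε} to FOLLOW(B); if β nullable, add FOLLOW(A).
FOLLOW(S) = {$}


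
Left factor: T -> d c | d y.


Common prefix: 'd'
Factored: T -> d T', T' -> c | y


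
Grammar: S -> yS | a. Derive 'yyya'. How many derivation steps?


Derivation: S => yS => yyS => yyyS => yyya
Steps: 4


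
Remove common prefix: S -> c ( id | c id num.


Common prefix: 'c'
Factored: S -> c S', S' -> ( id | id num


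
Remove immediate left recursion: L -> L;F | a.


Left-recursive alternatives: L;F; non-recursive: a
Introduce L': L -> aL', L' -> ;FL' | ε


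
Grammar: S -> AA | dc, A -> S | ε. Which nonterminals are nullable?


A nonterminal is nullable iff some alternative derives ε (directly, or every symbol in it is nullable)
Nullable: {A, S}


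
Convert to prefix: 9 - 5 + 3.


left-to-right (same/higher precedence on left): tree is (+ (- 9 5) 3)
Prefix: + - 9 5 3


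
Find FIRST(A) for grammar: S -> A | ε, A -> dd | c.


Per alternative of A: FIRST(dd) = {d}; FIRST(c) = {c}
FIRST(A) = {c, d}


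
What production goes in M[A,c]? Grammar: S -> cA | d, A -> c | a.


For [A, c]: 'c' ∈ FIRST(c)
Entry: A -> c


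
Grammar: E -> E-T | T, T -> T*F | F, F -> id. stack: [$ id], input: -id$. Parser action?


'id' on top is the handle for F -> id
Action: reduce (F -> id)


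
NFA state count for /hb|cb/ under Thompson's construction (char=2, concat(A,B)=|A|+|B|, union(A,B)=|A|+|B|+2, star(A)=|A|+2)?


Syntax tree has 4 char leaf(s), 1 union(s), 0 star(s)
chars contribute 4×2 = 8; each union adds +2; each star adds +2
Total: 8 + 2 + 0 = 10 states


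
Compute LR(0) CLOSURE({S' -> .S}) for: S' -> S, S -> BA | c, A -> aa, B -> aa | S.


Start: S' -> .S
For each item with dot before a nonterminal B, add B -> .γ for every B-production
Closure: [S' -> .S, S -> .BA, S -> .c, B -> .aa, B -> .S]


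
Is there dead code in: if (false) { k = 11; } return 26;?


condition is constant false, so the whole block is unreachable
Dead: 'if (false) { k = 11; }'


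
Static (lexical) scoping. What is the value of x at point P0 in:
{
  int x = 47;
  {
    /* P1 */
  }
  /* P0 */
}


x declared in the same block as P0
x = 47


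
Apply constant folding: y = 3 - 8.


3 - 8 = -5 at compile time
Optimized: y = -5


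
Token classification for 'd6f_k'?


Pattern: letter/underscore followed by alphanumerics, not a keyword
Type: IDENTIFIER


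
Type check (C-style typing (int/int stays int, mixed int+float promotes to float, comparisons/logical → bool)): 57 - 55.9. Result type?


Operand types: int - float
Rule: mixed int/float promotes to float; int/int stays int
Result type: float


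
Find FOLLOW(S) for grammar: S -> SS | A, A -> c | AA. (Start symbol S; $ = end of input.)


$ ∈ FOLLOW(S). For each A -> αBβ: add FIRST(β)\{ε} to FOLLOW(B); if β nullable, add FOLLOW(A).
FOLLOW(S) = {$, c}


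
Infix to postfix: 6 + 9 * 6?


* has higher precedence, evaluate 9*6 first
Postfix: 6 9 6 * +


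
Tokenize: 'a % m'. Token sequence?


Scan left to right, longest-match per lexeme
Tokens: ID(a), OP(%), ID(m)


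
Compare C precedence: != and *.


'*' is multiplicative (level 10); '!=' is equality (level 6)
Higher level binds tighter
'*' has higher precedence than '!='


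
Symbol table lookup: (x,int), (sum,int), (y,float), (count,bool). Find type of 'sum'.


Lookup 'sum' → type int


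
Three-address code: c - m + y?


Break into single-operator statements:
t1 = c - m
t2 = t1 + y


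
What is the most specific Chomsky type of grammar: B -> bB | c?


Right-linear: every RHS is a terminal or a terminal followed by one nonterminal
Classification: Type 3 (Regular)


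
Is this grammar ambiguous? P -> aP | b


right-linear, alternatives start with distinct terminals 'a' vs 'b': unique leftmost derivation
Unambiguous


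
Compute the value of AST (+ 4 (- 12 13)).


Evaluate inner: (- 12 13) = -1
Evaluate root: (+ 4 -1) = 3
Result: 3


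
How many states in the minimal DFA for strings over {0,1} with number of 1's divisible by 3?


Track (count of 1) mod 3: states 0..2, accept at 0
Minimal DFA: 3 states


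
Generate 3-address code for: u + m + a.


Break into single-operator statements:
t1 = u + m
t2 = t1 + a


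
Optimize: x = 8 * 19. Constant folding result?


8 * 19 = 152 at compile time
Optimized: x = 152


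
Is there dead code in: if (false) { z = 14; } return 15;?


condition is constant false, so the whole block is unreachable
Dead: 'if (false) { z = 14; }'


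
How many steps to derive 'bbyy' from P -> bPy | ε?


Derivation: P => bPy => bbPyy => bbyy
Steps: 3


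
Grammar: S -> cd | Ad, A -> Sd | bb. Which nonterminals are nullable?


A nonterminal is nullable iff some alternative derives ε (directly, or every symbol in it is nullable)
Nullable: {}


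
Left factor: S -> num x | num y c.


Common prefix: 'num'
Factored: S -> num S', S' -> x | y c


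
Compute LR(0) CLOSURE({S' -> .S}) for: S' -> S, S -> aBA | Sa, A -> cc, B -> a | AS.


Start: S' -> .S
For each item with dot before a nonterminal B, add B -> .γ for every B-production
Closure: [S' -> .S, S -> .aBA, S -> .Sa]


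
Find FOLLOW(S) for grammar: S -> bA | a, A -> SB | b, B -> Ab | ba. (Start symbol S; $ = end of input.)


$ ∈ FOLLOW(S). For each A -> αBβ: add FIRST(β)\{ε} to FOLLOW(B); if β nullable, add FOLLOW(A).
FOLLOW(S) = {$, a, b}


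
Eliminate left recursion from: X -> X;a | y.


Left-recursive alternatives: X;a; non-recursive: y
Introduce X': X -> yX', X' -> ;aX' | ε


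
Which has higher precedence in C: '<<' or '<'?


'<<' is shift (level 8); '<' is relational (level 7)
Higher level binds tighter
'<<' has higher precedence than '<'


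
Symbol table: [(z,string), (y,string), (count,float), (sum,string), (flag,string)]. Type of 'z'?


Lookup 'z' → type string


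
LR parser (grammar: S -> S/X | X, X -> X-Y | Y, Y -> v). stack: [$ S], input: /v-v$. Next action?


shift '/' to continue S -> S/X
Action: shift


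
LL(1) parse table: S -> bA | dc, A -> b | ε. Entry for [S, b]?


For [S, b]: 'b' ∈ FIRST(bA)
Entry: S -> bA


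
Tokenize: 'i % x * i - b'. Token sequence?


Scan left to right, longest-match per lexeme
Tokens: ID(i), OP(%), ID(x), OP(*), ID(i), OP(-), ID(b)


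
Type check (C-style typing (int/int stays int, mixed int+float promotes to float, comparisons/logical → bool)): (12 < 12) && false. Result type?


Operand types: bool && bool
Rule: logical operators take bool operands and yield bool
Result type: bool


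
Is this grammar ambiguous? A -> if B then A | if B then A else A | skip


dangling else: 'if B then if B then skip else skip' parses two ways
Ambiguous


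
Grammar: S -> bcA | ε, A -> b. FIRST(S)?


Per alternative of S: FIRST(bcA) = {b}; FIRST(ε) = {ε}
FIRST(S) = {b, ε}


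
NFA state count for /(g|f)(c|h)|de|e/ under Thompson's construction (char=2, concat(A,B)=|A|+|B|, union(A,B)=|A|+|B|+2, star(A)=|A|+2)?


Syntax tree has 7 char leaf(s), 4 union(s), 0 star(s)
chars contribute 7×2 = 14; each union adds +2; each star adds +2
Total: 14 + 8 + 0 = 22 states


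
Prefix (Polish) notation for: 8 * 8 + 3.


left-to-right (same/higher precedence on left): tree is (+ (* 8 8) 3)
Prefix: + * 8 8 3


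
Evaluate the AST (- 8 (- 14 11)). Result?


Evaluate inner: (- 14 11) = 3
Evaluate root: (- 8 3) = 5
Result: 5


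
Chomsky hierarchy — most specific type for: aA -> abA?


LHS has context (more than one symbol) and |LHS| ≤ |RHS|
Classification: Type 1 (Context-Sensitive)


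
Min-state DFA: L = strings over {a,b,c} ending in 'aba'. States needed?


Track the longest suffix of input matching a prefix of 'aba': 4 classes (prefixes of length 0..3)
Minimal DFA: 4 states


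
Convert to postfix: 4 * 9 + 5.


Left to right (same or higher precedence on left)
Postfix: 4 9 * 5 +


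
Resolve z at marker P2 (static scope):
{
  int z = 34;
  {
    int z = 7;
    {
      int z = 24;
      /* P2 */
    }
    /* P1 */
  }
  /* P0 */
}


z declared in the same block as P2
z = 24


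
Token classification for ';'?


Pattern: delimiter/punctuation
Type: PUNCTUATION


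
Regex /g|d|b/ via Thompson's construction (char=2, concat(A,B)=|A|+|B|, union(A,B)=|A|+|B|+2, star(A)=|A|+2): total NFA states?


Syntax tree has 3 char leaf(s), 2 union(s), 0 star(s)
chars contribute 3×2 = 6; each union adds +2; each star adds +2
Total: 6 + 4 + 0 = 10 states


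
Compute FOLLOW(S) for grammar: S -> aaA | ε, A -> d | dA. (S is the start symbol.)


$ ∈ FOLLOW(S). For each A -> αBβ: add FIRST(β)\{ε} to FOLLOW(B); if β nullable, add FOLLOW(A).
FOLLOW(S) = {$}


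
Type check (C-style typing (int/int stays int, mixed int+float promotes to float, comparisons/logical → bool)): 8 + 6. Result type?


Operand types: int + int
Rule: mixed int/float promotes to float; int/int stays int
Result type: int


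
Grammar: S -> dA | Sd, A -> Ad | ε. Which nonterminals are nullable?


A nonterminal is nullable iff some alternative derives ε (directly, or every symbol in it is nullable)
Nullable: {A}


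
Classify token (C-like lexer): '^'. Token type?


Pattern: operator symbol
Type: OPERATOR


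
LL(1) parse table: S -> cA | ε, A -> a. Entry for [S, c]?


For [S, c]: 'c' ∈ FIRST(cA)
Entry: S -> cA


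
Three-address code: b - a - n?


Break into single-operator statements:
t1 = b - a
t2 = t1 - n


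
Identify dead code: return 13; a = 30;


statement follows a return and is unreachable
Dead: 'a = 30'


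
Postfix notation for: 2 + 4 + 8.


Left to right (same or higher precedence on left)
Postfix: 2 4 + 8 +


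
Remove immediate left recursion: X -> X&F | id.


Left-recursive alternatives: X&F; non-recursive: id
Introduce X': X -> idX', X' -> &FX' | ε


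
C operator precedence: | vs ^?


'^' is bitwise XOR (level 4); '|' is bitwise OR (level 3)
Higher level binds tighter
'^' has higher precedence than '|'


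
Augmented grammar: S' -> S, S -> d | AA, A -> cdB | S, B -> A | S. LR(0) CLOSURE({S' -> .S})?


Start: S' -> .S
For each item with dot before a nonterminal B, add B -> .γ for every B-production
Closure: [S' -> .S, S -> .d, S -> .AA, A -> .cdB, A -> .S]


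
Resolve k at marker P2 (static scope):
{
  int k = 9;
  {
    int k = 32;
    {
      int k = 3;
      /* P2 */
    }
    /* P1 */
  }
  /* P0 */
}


k declared in the same block as P2
k = 3


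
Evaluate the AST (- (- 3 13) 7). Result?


Evaluate inner: (- 3 13) = -10
Evaluate root: (- -10 7) = -17
Result: -17


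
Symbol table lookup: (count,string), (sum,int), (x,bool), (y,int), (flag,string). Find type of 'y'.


Lookup 'y' → type int
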